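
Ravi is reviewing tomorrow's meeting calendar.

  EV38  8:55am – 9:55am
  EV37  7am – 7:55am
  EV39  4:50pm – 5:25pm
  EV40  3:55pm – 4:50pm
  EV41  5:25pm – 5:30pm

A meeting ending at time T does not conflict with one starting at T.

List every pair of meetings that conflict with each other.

Two intervals overlap when each starts before the other ends.
Sorted by start: EV37, EV38, EV40, EV39, EV41.
EV38 starts after EV37 ends, so EV37 has no further overlaps.
EV40 starts after EV38 ends, so EV38 has no further overlaps.
EV39 starts exactly when EV40 ends (back-to-back, no overlap), so EV40 has no further overlaps.
EV41 starts exactly when EV39 ends (back-to-back, no overlap).

no overlapping pairs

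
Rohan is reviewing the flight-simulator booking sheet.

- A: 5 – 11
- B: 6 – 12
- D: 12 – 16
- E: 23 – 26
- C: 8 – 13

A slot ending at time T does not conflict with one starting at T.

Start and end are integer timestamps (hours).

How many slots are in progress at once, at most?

Sort all start/end points and keep a running count:
5 start A → 1
6 start B → 2
8 start C → 3
11 end A → 2
12 end B → 1
12 start D → 2
13 end C → 1
16 end D → 0
23 start E → 1
26 end E → 0
Peak is 3, at 8 (A, B, C).

3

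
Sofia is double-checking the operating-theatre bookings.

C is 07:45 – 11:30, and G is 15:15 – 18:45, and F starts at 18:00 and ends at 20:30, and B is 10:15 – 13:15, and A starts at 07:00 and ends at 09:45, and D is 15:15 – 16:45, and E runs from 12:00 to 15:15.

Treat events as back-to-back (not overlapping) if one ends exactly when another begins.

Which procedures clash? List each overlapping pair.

Sorted by start: A, C, B, E, D, G, F.
C starts before A ends → A and C overlap.
B starts after A ends — done with A.
B starts before C ends → C and B overlap.
E starts after C ends — done with C.
E starts before B ends → B and E overlap.
D starts after B ends — done with B.
D starts exactly when E ends (back-to-back, no overlap) — done with E.
G starts before D ends → D and G overlap.
F starts after D ends.
F starts before G ends → G and F overlap.

A & C, B & C, B & E, D & G, F & G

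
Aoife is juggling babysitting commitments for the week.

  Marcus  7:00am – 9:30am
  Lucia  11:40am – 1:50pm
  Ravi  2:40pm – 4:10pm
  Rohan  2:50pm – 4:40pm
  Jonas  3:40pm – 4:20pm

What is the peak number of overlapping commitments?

3

Sweep the timeline, counting +1 at each start and −1 at each end (ends before starts at a tie):
7:00am start Marcus → 1
9:30am end Marcus → 0
11:40am start Lucia → 1
1:50pm end Lucia → 0
2:40pm start Ravi → 1
2:50pm start Rohan → 2
3:40pm start Jonas → 3
4:10pm end Ravi → 2
4:20pm end Jonas → 1
4:40pm end Rohan → 0
Peak is 3, at 3:40pm (Jonas, Ravi, Rohan).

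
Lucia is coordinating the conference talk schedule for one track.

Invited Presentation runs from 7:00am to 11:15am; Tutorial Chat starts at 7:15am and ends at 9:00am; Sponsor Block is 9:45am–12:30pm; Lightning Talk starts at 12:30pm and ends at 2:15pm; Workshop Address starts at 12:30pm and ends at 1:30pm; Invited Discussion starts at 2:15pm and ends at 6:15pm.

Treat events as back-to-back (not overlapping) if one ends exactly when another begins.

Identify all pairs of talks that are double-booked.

Sorted by start: Invited Presentation, Tutorial Chat, Sponsor Block, Lightning Talk, Workshop Address, Invited Discussion.
Tutorial Chat starts before Invited Presentation ends → Invited Presentation and Tutorial Chat overlap.
Sponsor Block starts before Invited Presentation ends → Invited Presentation and Sponsor Block overlap.
Lightning Talk starts after Invited Presentation ends — done with Invited Presentation.
Sponsor Block starts after Tutorial Chat ends — done with Tutorial Chat.
Lightning Talk starts exactly when Sponsor Block ends (back-to-back, no overlap) — done with Sponsor Block.
Workshop Address starts before Lightning Talk ends → Lightning Talk and Workshop Address overlap.
Invited Discussion starts exactly when Lightning Talk ends (back-to-back, no overlap).
Invited Discussion starts after Workshop Address ends.

Invited Presentation & Sponsor Block, Invited Presentation & Tutorial Chat, Lightning Talk & Workshop Address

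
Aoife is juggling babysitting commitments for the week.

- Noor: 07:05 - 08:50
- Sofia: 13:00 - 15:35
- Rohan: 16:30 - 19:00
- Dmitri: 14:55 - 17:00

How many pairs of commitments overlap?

2

Sorted by start: Noor, Sofia, Dmitri, Rohan.
Sofia starts after Noor ends — done with Noor.
Dmitri starts before Sofia ends → Sofia and Dmitri overlap.
Rohan starts after Sofia ends.
Rohan starts before Dmitri ends → Dmitri and Rohan overlap.
Overlapping pairs: Dmitri & Rohan, Dmitri & Sofia — 2 in total.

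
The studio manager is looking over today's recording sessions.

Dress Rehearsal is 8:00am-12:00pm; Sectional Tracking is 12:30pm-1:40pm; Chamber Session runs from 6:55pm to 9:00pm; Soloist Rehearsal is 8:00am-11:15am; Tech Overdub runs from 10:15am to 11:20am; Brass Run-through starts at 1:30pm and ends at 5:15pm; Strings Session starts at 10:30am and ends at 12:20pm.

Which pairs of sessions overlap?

Sorted by start: Soloist Rehearsal, Dress Rehearsal, Tech Overdub, Strings Session, Sectional Tracking, Brass Run-through, Chamber Session.
Dress Rehearsal starts before Soloist Rehearsal ends → Soloist Rehearsal and Dress Rehearsal overlap.
Tech Overdub starts before Soloist Rehearsal ends → Soloist Rehearsal and Tech Overdub overlap.
Strings Session starts before Soloist Rehearsal ends → Soloist Rehearsal and Strings Session overlap.
Sectional Tracking starts after Soloist Rehearsal ends, so nothing later overlaps Soloist Rehearsal either.
Tech Overdub starts before Dress Rehearsal ends → Dress Rehearsal and Tech Overdub overlap.
Strings Session starts before Dress Rehearsal ends → Dress Rehearsal and Strings Session overlap.
Sectional Tracking starts after Dress Rehearsal ends, so nothing later overlaps Dress Rehearsal either.
Strings Session starts before Tech Overdub ends → Tech Overdub and Strings Session overlap.
Sectional Tracking starts after Tech Overdub ends, so nothing later overlaps Tech Overdub either.
Sectional Tracking starts after Strings Session ends, so nothing later overlaps Strings Session either.
Brass Run-through starts before Sectional Tracking ends → Sectional Tracking and Brass Run-through overlap.
Chamber Session starts after Sectional Tracking ends.
Chamber Session starts after Brass Run-through ends.

Brass Run-through & Sectional Tracking, Dress Rehearsal & Soloist Rehearsal, Dress Rehearsal & Strings Session, Dress Rehearsal & Tech Overdub, Soloist Rehearsal & Strings Session, Soloist Rehearsal & Tech Overdub, Strings Session & Tech Overdub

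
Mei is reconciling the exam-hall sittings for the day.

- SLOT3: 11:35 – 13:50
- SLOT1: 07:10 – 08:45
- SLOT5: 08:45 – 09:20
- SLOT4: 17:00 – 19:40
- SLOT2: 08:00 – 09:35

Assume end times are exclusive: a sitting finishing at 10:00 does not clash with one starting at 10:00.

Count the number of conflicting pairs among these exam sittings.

2

Sorted by start: SLOT1, SLOT2, SLOT5, SLOT3, SLOT4.
SLOT2 starts before SLOT1 ends → SLOT1 and SLOT2 overlap.
SLOT5 starts exactly when SLOT1 ends (back-to-back, no overlap); SLOT1 is clear from here.
SLOT5 starts before SLOT2 ends → SLOT2 and SLOT5 overlap.
SLOT3 starts after SLOT2 ends; SLOT2 is clear from here.
SLOT3 starts after SLOT5 ends; SLOT5 is clear from here.
SLOT4 starts after SLOT3 ends.
Overlapping pairs: SLOT1 & SLOT2, SLOT2 & SLOT5 — 2 in total.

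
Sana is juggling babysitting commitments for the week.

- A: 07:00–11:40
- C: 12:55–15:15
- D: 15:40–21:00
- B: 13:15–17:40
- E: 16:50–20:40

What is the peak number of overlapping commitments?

3

Sort all start/end points and keep a running count:
07:00 start A → 1
11:40 end A → 0
12:55 start C → 1
13:15 start B → 2
15:15 end C → 1
15:40 start D → 2
16:50 start E → 3
17:40 end B → 2
20:40 end E → 1
21:00 end D → 0
Peak is 3, at 16:50 (B, D, E).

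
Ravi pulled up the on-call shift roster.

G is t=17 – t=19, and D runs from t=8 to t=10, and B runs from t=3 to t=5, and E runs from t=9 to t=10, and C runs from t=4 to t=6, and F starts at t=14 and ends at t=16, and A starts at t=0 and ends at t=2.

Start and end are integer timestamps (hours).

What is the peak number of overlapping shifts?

Sweep the timeline, counting +1 at each start and −1 at each end (ends before starts at a tie):
t=0 start A → 1
t=2 end A → 0
t=3 start B → 1
t=4 start C → 2
t=5 end B → 1
t=6 end C → 0
t=8 start D → 1
t=9 start E → 2
t=10 end D → 1
t=10 end E → 0
t=14 start F → 1
t=16 end F → 0
t=17 start G → 1
t=19 end G → 0
Peak is 2, at t=4 (B, C).

2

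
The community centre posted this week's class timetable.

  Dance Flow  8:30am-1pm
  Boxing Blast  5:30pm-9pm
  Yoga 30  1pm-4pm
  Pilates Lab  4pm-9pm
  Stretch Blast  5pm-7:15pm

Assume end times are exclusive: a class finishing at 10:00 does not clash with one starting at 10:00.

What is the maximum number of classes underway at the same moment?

3

Sweep the timeline, counting +1 at each start and −1 at each end (ends before starts at a tie):
8:30am start Dance Flow → 1
1pm end Dance Flow → 0
1pm start Yoga 30 → 1
4pm end Yoga 30 → 0
4pm start Pilates Lab → 1
5pm start Stretch Blast → 2
5:30pm start Boxing Blast → 3
7:15pm end Stretch Blast → 2
9pm end Boxing Blast → 1
9pm end Pilates Lab → 0
Peak is 3, at 5:30pm (Boxing Blast, Pilates Lab, Stretch Blast).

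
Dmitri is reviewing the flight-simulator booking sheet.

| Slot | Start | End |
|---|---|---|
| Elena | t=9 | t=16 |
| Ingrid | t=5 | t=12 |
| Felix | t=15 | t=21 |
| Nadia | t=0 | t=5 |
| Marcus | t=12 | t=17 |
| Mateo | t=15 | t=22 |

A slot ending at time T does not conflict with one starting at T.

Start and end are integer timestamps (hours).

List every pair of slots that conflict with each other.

Sorted by start: Nadia, Ingrid, Elena, Marcus, Felix, Mateo.
Ingrid starts exactly when Nadia ends (back-to-back, no overlap); Nadia is clear from here.
Elena starts before Ingrid ends → Ingrid and Elena overlap.
Marcus starts exactly when Ingrid ends (back-to-back, no overlap); Ingrid is clear from here.
Marcus starts before Elena ends → Elena and Marcus overlap.
Felix starts before Elena ends → Elena and Felix overlap.
Mateo starts before Elena ends → Elena and Mateo overlap.
Felix starts before Marcus ends → Marcus and Felix overlap.
Mateo starts before Marcus ends → Marcus and Mateo overlap.
Mateo starts before Felix ends → Felix and Mateo overlap.

Elena & Felix, Elena & Ingrid, Elena & Marcus, Elena & Mateo, Felix & Marcus, Felix & Mateo, Marcus & Mateo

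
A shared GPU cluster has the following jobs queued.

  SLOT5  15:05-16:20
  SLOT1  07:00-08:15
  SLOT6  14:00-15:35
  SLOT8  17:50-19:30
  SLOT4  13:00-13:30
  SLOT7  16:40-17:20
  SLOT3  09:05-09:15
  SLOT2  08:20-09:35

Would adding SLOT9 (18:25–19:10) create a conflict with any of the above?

SLOT1: ends 08:15 at or before SLOT9 starts 18:25 → clear.
SLOT2: ends 09:35 at or before SLOT9 starts 18:25 → clear.
SLOT3: ends 09:15 at or before SLOT9 starts 18:25 → clear.
SLOT4: ends 13:30 at or before SLOT9 starts 18:25 → clear.
SLOT6: ends 15:35 at or before SLOT9 starts 18:25 → clear.
SLOT5: ends 16:20 at or before SLOT9 starts 18:25 → clear.
SLOT7: ends 17:20 at or before SLOT9 starts 18:25 → clear.
SLOT8: starts 17:50 before SLOT9 ends 19:10, and ends 19:30 after SLOT9 starts 18:25 → overlap.
SLOT9 overlaps SLOT8.

Yes — it overlaps SLOT8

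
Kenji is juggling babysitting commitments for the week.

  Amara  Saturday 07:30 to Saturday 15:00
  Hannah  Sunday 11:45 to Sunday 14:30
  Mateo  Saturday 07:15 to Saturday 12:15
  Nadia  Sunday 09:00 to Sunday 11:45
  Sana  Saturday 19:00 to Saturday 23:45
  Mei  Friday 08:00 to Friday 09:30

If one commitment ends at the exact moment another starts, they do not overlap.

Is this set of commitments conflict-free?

Sorted by start: Mei, Mateo, Amara, Sana, Nadia, Hannah.
Mateo starts after Mei ends; Mei is clear from here.
Amara starts before Mateo ends → Mateo and Amara overlap.
That's a conflict, so the schedule is not conflict-free.

No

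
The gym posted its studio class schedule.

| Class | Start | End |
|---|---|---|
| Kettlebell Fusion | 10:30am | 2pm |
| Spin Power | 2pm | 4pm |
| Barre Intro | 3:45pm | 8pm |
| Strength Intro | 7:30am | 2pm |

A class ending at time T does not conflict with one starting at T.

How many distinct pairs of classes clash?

2

Sorted by start: Strength Intro, Kettlebell Fusion, Spin Power, Barre Intro.
Kettlebell Fusion starts before Strength Intro ends → Strength Intro and Kettlebell Fusion overlap.
Spin Power starts exactly when Strength Intro ends (back-to-back, no overlap), so nothing later overlaps Strength Intro either.
Spin Power starts exactly when Kettlebell Fusion ends (back-to-back, no overlap), so nothing later overlaps Kettlebell Fusion either.
Barre Intro starts before Spin Power ends → Spin Power and Barre Intro overlap.
Overlapping pairs: Barre Intro & Spin Power, Kettlebell Fusion & Strength Intro — 2 in total.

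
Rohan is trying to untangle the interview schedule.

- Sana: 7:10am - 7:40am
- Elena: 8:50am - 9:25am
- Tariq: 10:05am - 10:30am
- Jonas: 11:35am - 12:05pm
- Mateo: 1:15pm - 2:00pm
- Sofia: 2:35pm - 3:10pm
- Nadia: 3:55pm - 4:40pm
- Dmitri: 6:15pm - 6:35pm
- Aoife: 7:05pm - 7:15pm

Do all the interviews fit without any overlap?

Yes

Sorted by start: Sana, Elena, Tariq, Jonas, Mateo, Sofia, Nadia, Dmitri, Aoife.
Elena starts after Sana ends, so Sana has no further overlaps.
Tariq starts after Elena ends, so Elena has no further overlaps.
Jonas starts after Tariq ends, so Tariq has no further overlaps.
Mateo starts after Jonas ends, so Jonas has no further overlaps.
Sofia starts after Mateo ends, so Mateo has no further overlaps.
Nadia starts after Sofia ends, so Sofia has no further overlaps.
Dmitri starts after Nadia ends, so Nadia has no further overlaps.
Aoife starts after Dmitri ends.
Every pair is clear; the schedule has no overlaps.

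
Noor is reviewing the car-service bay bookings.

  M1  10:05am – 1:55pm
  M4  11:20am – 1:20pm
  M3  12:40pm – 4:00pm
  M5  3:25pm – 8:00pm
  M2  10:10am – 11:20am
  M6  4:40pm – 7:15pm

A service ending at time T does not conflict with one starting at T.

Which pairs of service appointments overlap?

Two intervals overlap when each starts before the other ends.
Sorted by start: M1, M2, M4, M3, M5, M6.
M2 starts before M1 ends → M1 and M2 overlap.
M4 starts before M1 ends → M1 and M4 overlap.
M3 starts before M1 ends → M1 and M3 overlap.
M5 starts after M1 ends, so nothing later overlaps M1 either.
M4 starts exactly when M2 ends (back-to-back, no overlap), so nothing later overlaps M2 either.
M3 starts before M4 ends → M4 and M3 overlap.
M5 starts after M4 ends, so nothing later overlaps M4 either.
M5 starts before M3 ends → M3 and M5 overlap.
M6 starts after M3 ends.
M6 starts before M5 ends → M5 and M6 overlap.

M1 & M2, M1 & M3, M1 & M4, M3 & M4, M3 & M5, M5 & M6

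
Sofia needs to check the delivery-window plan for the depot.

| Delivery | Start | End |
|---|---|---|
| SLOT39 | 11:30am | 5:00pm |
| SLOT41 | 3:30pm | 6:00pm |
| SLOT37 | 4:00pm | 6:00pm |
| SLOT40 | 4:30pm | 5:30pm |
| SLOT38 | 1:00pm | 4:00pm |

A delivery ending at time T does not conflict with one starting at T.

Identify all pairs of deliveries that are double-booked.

Sorted by start: SLOT39, SLOT38, SLOT41, SLOT37, SLOT40.
SLOT38 starts before SLOT39 ends → SLOT39 and SLOT38 overlap.
SLOT41 starts before SLOT39 ends → SLOT39 and SLOT41 overlap.
SLOT37 starts before SLOT39 ends → SLOT39 and SLOT37 overlap.
SLOT40 starts before SLOT39 ends → SLOT39 and SLOT40 overlap.
SLOT41 starts before SLOT38 ends → SLOT38 and SLOT41 overlap.
SLOT37 starts exactly when SLOT38 ends (back-to-back, no overlap), so nothing later overlaps SLOT38 either.
SLOT37 starts before SLOT41 ends → SLOT41 and SLOT37 overlap.
SLOT40 starts before SLOT41 ends → SLOT41 and SLOT40 overlap.
SLOT40 starts before SLOT37 ends → SLOT37 and SLOT40 overlap.

SLOT37 & SLOT39, SLOT37 & SLOT40, SLOT37 & SLOT41, SLOT38 & SLOT39, SLOT38 & SLOT41, SLOT39 & SLOT40, SLOT39 & SLOT41, SLOT40 & SLOT41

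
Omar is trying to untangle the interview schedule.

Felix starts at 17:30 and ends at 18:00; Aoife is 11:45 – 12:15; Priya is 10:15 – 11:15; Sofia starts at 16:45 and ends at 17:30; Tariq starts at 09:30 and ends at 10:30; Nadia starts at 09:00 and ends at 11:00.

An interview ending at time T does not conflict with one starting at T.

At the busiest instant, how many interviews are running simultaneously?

Walk through starts and ends in time order (an end at T is processed before a start at T):
09:00 start Nadia → 1
09:30 start Tariq → 2
10:15 start Priya → 3
10:30 end Tariq → 2
11:00 end Nadia → 1
11:15 end Priya → 0
11:45 start Aoife → 1
12:15 end Aoife → 0
16:45 start Sofia → 1
17:30 end Sofia → 0
17:30 start Felix → 1
18:00 end Felix → 0
Peak is 3, at 10:15 (Nadia, Priya, Tariq).

3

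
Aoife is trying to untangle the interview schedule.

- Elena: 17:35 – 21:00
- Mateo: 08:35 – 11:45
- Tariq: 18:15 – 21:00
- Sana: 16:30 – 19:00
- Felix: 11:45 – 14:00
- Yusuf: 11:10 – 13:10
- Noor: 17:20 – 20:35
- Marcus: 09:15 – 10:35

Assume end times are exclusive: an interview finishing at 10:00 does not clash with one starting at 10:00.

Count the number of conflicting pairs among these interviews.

Check each pair: they overlap iff neither finishes before the other starts.
Sorted by start: Mateo, Marcus, Yusuf, Felix, Sana, Noor, Elena, Tariq.
Marcus starts before Mateo ends → Mateo and Marcus overlap.
Yusuf starts before Mateo ends → Mateo and Yusuf overlap.
Felix starts exactly when Mateo ends (back-to-back, no overlap) — done with Mateo.
Yusuf starts after Marcus ends — done with Marcus.
Felix starts before Yusuf ends → Yusuf and Felix overlap.
Sana starts after Yusuf ends — done with Yusuf.
Sana starts after Felix ends — done with Felix.
Noor starts before Sana ends → Sana and Noor overlap.
Elena starts before Sana ends → Sana and Elena overlap.
Tariq starts before Sana ends → Sana and Tariq overlap.
Elena starts before Noor ends → Noor and Elena overlap.
Tariq starts before Noor ends → Noor and Tariq overlap.
Tariq starts before Elena ends → Elena and Tariq overlap.
Overlapping pairs: Elena & Noor, Elena & Sana, Elena & Tariq, Felix & Yusuf, Marcus & Mateo, Mateo & Yusuf, Noor & Sana, Noor & Tariq, Sana & Tariq — 9 in total.

9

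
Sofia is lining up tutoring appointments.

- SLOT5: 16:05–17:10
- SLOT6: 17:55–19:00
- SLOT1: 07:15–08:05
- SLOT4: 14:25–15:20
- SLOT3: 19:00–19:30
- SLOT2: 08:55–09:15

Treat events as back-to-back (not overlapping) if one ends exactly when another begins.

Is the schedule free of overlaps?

Sorted by start: SLOT1, SLOT2, SLOT4, SLOT5, SLOT6, SLOT3.
SLOT2 starts after SLOT1 ends, so SLOT1 has no further overlaps.
SLOT4 starts after SLOT2 ends, so SLOT2 has no further overlaps.
SLOT5 starts after SLOT4 ends, so SLOT4 has no further overlaps.
SLOT6 starts after SLOT5 ends, so SLOT5 has no further overlaps.
SLOT3 starts exactly when SLOT6 ends (back-to-back, no overlap).
Every pair is clear; the schedule has no overlaps.

Yes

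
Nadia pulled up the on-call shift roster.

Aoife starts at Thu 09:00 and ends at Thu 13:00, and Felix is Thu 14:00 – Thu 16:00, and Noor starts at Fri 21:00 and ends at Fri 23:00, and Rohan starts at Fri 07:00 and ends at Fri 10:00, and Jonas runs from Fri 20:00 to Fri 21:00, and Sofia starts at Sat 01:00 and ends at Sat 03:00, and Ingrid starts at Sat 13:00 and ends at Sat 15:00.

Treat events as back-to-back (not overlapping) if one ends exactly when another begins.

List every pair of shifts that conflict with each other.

Sorted by start: Aoife, Felix, Rohan, Jonas, Noor, Sofia, Ingrid.
Felix starts after Aoife ends, so nothing later overlaps Aoife either.
Rohan starts after Felix ends, so nothing later overlaps Felix either.
Jonas starts after Rohan ends, so nothing later overlaps Rohan either.
Noor starts exactly when Jonas ends (back-to-back, no overlap), so nothing later overlaps Jonas either.
Sofia starts after Noor ends, so nothing later overlaps Noor either.
Ingrid starts after Sofia ends.

no overlapping pairs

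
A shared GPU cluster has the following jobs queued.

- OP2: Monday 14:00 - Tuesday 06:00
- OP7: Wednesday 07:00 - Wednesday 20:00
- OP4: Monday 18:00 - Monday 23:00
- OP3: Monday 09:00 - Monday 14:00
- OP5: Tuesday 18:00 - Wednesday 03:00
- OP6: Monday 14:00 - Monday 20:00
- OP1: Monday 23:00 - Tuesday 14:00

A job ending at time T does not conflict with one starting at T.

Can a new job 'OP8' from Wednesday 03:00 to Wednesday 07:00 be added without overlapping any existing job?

Yes — the slot is free

OP3: ends Monday 14:00 at or before OP8 starts Wednesday 03:00 → clear.
OP2: ends Tuesday 06:00 at or before OP8 starts Wednesday 03:00 → clear.
OP6: ends Monday 20:00 at or before OP8 starts Wednesday 03:00 → clear.
OP4: ends Monday 23:00 at or before OP8 starts Wednesday 03:00 → clear.
OP1: ends Tuesday 14:00 at or before OP8 starts Wednesday 03:00 → clear.
OP5: ends Wednesday 03:00 at or before OP8 starts Wednesday 03:00 → clear.
OP7: starts Wednesday 07:00 at or after OP8 ends Wednesday 07:00 → clear.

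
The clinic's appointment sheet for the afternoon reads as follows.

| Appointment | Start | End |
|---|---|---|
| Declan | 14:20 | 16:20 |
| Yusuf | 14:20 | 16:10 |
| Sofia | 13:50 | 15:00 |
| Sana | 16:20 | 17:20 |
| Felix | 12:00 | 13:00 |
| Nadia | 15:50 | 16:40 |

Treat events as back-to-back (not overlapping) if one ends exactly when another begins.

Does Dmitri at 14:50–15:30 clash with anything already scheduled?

Felix: ends 13:00 at or before Dmitri starts 14:50 → clear.
Sofia: starts 13:50 before Dmitri ends 15:30, and ends 15:00 after Dmitri starts 14:50 → overlap.
Declan: starts 14:20 before Dmitri ends 15:30, and ends 16:20 after Dmitri starts 14:50 → overlap.
Yusuf: starts 14:20 before Dmitri ends 15:30, and ends 16:10 after Dmitri starts 14:50 → overlap.
Nadia: starts 15:50 at or after Dmitri ends 15:30 → clear.
Sana: starts 16:20 at or after Dmitri ends 15:30 → clear.
Dmitri overlaps Sofia, Declan, Yusuf.

Yes — it overlaps Declan, Sofia, Yusuf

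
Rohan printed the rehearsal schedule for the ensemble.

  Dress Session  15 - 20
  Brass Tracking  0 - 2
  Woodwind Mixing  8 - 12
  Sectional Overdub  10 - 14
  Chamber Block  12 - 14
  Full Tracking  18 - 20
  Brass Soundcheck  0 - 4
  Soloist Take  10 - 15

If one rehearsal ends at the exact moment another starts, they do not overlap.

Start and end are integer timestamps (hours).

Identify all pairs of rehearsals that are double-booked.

Brass Soundcheck & Brass Tracking, Chamber Block & Sectional Overdub, Chamber Block & Soloist Take, Dress Session & Full Tracking, Sectional Overdub & Soloist Take, Sectional Overdub & Woodwind Mixing, Soloist Take & Woodwind Mixing

Sorted by start: Brass Soundcheck, Brass Tracking, Woodwind Mixing, Sectional Overdub, Soloist Take, Chamber Block, Dress Session, Full Tracking.
Brass Tracking starts before Brass Soundcheck ends → Brass Soundcheck and Brass Tracking overlap.
Woodwind Mixing starts after Brass Soundcheck ends, so Brass Soundcheck has no further overlaps.
Woodwind Mixing starts after Brass Tracking ends, so Brass Tracking has no further overlaps.
Sectional Overdub starts before Woodwind Mixing ends → Woodwind Mixing and Sectional Overdub overlap.
Soloist Take starts before Woodwind Mixing ends → Woodwind Mixing and Soloist Take overlap.
Chamber Block starts exactly when Woodwind Mixing ends (back-to-back, no overlap), so Woodwind Mixing has no further overlaps.
Soloist Take starts before Sectional Overdub ends → Sectional Overdub and Soloist Take overlap.
Chamber Block starts before Sectional Overdub ends → Sectional Overdub and Chamber Block overlap.
Dress Session starts after Sectional Overdub ends, so Sectional Overdub has no further overlaps.
Chamber Block starts before Soloist Take ends → Soloist Take and Chamber Block overlap.
Dress Session starts exactly when Soloist Take ends (back-to-back, no overlap), so Soloist Take has no further overlaps.
Dress Session starts after Chamber Block ends, so Chamber Block has no further overlaps.
Full Tracking starts before Dress Session ends → Dress Session and Full Tracking overlap.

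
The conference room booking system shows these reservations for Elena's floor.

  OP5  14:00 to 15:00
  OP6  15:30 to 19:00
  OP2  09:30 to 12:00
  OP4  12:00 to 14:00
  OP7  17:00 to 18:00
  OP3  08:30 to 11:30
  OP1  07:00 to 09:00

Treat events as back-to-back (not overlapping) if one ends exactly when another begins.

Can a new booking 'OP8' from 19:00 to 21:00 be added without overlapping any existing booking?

Yes — the slot is free

OP1: ends 09:00 at or before OP8 starts 19:00 → clear.
OP3: ends 11:30 at or before OP8 starts 19:00 → clear.
OP2: ends 12:00 at or before OP8 starts 19:00 → clear.
OP4: ends 14:00 at or before OP8 starts 19:00 → clear.
OP5: ends 15:00 at or before OP8 starts 19:00 → clear.
OP6: ends 19:00 at or before OP8 starts 19:00 → clear.
OP7: ends 18:00 at or before OP8 starts 19:00 → clear.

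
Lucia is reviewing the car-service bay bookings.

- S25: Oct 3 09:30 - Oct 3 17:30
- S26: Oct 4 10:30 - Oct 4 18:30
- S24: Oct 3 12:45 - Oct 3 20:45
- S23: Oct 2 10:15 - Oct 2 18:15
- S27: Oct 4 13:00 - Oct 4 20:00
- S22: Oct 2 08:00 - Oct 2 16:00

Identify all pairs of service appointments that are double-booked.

Sorted by start: S22, S23, S25, S24, S26, S27.
S23 starts before S22 ends → S22 and S23 overlap.
S25 starts after S22 ends; S22 is clear from here.
S25 starts after S23 ends; S23 is clear from here.
S24 starts before S25 ends → S25 and S24 overlap.
S26 starts after S25 ends; S25 is clear from here.
S26 starts after S24 ends; S24 is clear from here.
S27 starts before S26 ends → S26 and S27 overlap.

S22 & S23, S24 & S25, S26 & S27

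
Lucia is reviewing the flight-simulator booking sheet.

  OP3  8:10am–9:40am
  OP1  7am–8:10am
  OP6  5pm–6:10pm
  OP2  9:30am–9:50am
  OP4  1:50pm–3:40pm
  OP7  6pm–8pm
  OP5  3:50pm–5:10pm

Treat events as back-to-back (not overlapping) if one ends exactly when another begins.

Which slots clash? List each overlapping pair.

Two intervals overlap when each starts before the other ends.
Sorted by start: OP1, OP3, OP2, OP4, OP5, OP6, OP7.
OP3 starts exactly when OP1 ends (back-to-back, no overlap), so nothing later overlaps OP1 either.
OP2 starts before OP3 ends → OP3 and OP2 overlap.
OP4 starts after OP3 ends, so nothing later overlaps OP3 either.
OP4 starts after OP2 ends, so nothing later overlaps OP2 either.
OP5 starts after OP4 ends, so nothing later overlaps OP4 either.
OP6 starts before OP5 ends → OP5 and OP6 overlap.
OP7 starts after OP5 ends.
OP7 starts before OP6 ends → OP6 and OP7 overlap.

OP2 & OP3, OP5 & OP6, OP6 & OP7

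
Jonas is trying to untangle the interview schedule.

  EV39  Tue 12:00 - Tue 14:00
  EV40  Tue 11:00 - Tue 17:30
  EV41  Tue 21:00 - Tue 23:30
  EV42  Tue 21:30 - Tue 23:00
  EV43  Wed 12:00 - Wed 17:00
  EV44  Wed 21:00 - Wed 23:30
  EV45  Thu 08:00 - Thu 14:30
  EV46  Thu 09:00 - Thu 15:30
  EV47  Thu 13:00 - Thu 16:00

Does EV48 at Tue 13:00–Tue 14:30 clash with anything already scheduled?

Yes — it overlaps EV39, EV40

EV40: starts Tue 11:00 before EV48 ends Tue 14:30, and ends Tue 17:30 after EV48 starts Tue 13:00 → overlap.
EV39: starts Tue 12:00 before EV48 ends Tue 14:30, and ends Tue 14:00 after EV48 starts Tue 13:00 → overlap.
EV41: starts Tue 21:00 at or after EV48 ends Tue 14:30 → clear.
EV42: starts Tue 21:30 at or after EV48 ends Tue 14:30 → clear.
EV43: starts Wed 12:00 at or after EV48 ends Tue 14:30 → clear.
EV44: starts Wed 21:00 at or after EV48 ends Tue 14:30 → clear.
EV45: starts Thu 08:00 at or after EV48 ends Tue 14:30 → clear.
EV46: starts Thu 09:00 at or after EV48 ends Tue 14:30 → clear.
EV47: starts Thu 13:00 at or after EV48 ends Tue 14:30 → clear.
EV48 overlaps EV39, EV40.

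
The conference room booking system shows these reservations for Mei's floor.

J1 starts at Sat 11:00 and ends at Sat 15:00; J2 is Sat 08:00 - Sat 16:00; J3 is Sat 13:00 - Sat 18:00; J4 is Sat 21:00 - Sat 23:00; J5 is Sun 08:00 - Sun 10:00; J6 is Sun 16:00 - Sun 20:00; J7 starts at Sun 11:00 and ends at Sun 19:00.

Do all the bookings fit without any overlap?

Sorted by start: J2, J1, J3, J4, J5, J7, J6.
J1 starts before J2 ends → J2 and J1 overlap.
That's a conflict, so the schedule is not conflict-free.

No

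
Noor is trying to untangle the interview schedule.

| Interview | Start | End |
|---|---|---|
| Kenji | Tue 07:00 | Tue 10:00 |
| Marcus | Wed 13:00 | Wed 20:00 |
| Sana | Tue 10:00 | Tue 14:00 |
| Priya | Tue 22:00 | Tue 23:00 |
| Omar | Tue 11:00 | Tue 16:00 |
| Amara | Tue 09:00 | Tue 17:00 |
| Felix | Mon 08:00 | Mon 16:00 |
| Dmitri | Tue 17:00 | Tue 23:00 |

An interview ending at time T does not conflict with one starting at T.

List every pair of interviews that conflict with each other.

Amara & Kenji, Amara & Omar, Amara & Sana, Dmitri & Priya, Omar & Sana

Check each pair: they overlap iff neither finishes before the other starts.
Sorted by start: Felix, Kenji, Amara, Sana, Omar, Dmitri, Priya, Marcus.
Kenji starts after Felix ends — done with Felix.
Amara starts before Kenji ends → Kenji and Amara overlap.
Sana starts exactly when Kenji ends (back-to-back, no overlap) — done with Kenji.
Sana starts before Amara ends → Amara and Sana overlap.
Omar starts before Amara ends → Amara and Omar overlap.
Dmitri starts exactly when Amara ends (back-to-back, no overlap) — done with Amara.
Omar starts before Sana ends → Sana and Omar overlap.
Dmitri starts after Sana ends — done with Sana.
Dmitri starts after Omar ends — done with Omar.
Priya starts before Dmitri ends → Dmitri and Priya overlap.
Marcus starts after Dmitri ends.
Marcus starts after Priya ends.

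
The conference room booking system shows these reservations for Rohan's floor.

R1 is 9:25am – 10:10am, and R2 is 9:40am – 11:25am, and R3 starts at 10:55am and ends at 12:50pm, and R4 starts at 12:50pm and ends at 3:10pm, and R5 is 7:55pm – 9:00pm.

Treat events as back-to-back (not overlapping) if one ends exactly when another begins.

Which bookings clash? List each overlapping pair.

Two intervals overlap when each starts before the other ends.
Sorted by start: R1, R2, R3, R4, R5.
R2 starts before R1 ends → R1 and R2 overlap.
R3 starts after R1 ends — done with R1.
R3 starts before R2 ends → R2 and R3 overlap.
R4 starts after R2 ends — done with R2.
R4 starts exactly when R3 ends (back-to-back, no overlap) — done with R3.
R5 starts after R4 ends.

R1 & R2, R2 & R3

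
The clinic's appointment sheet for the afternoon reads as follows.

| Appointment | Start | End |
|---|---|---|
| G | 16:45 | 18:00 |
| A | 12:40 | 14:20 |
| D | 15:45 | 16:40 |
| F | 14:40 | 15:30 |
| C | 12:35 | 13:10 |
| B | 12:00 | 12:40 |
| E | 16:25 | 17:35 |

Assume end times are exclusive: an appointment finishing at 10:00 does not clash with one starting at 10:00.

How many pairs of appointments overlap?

4

Two intervals overlap when each starts before the other ends.
Sorted by start: B, C, A, F, D, E, G.
C starts before B ends → B and C overlap.
A starts exactly when B ends (back-to-back, no overlap); B is clear from here.
A starts before C ends → C and A overlap.
F starts after C ends; C is clear from here.
F starts after A ends; A is clear from here.
D starts after F ends; F is clear from here.
E starts before D ends → D and E overlap.
G starts after D ends.
G starts before E ends → E and G overlap.
Overlapping pairs: A & C, B & C, D & E, E & G — 4 in total.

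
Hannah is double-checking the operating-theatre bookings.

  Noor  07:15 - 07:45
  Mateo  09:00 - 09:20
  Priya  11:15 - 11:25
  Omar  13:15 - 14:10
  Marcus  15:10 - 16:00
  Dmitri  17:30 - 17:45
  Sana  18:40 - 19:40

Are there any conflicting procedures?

No

Check each pair: they overlap iff neither finishes before the other starts.
Sorted by start: Noor, Mateo, Priya, Omar, Marcus, Dmitri, Sana.
Mateo starts after Noor ends, so Noor has no further overlaps.
Priya starts after Mateo ends, so Mateo has no further overlaps.
Omar starts after Priya ends, so Priya has no further overlaps.
Marcus starts after Omar ends, so Omar has no further overlaps.
Dmitri starts after Marcus ends, so Marcus has no further overlaps.
Sana starts after Dmitri ends.
Every pair is clear; the schedule has no overlaps.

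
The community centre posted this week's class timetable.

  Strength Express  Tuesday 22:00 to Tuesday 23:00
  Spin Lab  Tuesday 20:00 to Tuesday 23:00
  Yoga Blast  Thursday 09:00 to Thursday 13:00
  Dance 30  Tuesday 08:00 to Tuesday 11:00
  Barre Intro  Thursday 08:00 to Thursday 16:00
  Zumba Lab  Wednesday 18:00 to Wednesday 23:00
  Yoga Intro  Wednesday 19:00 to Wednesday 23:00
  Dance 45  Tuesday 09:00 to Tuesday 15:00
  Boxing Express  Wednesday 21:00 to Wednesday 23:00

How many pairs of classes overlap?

Check each pair: they overlap iff neither finishes before the other starts.
Sorted by start: Dance 30, Dance 45, Spin Lab, Strength Express, Zumba Lab, Yoga Intro, Boxing Express, Barre Intro, Yoga Blast.
Dance 45 starts before Dance 30 ends → Dance 30 and Dance 45 overlap.
Spin Lab starts after Dance 30 ends; Dance 30 is clear from here.
Spin Lab starts after Dance 45 ends; Dance 45 is clear from here.
Strength Express starts before Spin Lab ends → Spin Lab and Strength Express overlap.
Zumba Lab starts after Spin Lab ends; Spin Lab is clear from here.
Zumba Lab starts after Strength Express ends; Strength Express is clear from here.
Yoga Intro starts before Zumba Lab ends → Zumba Lab and Yoga Intro overlap.
Boxing Express starts before Zumba Lab ends → Zumba Lab and Boxing Express overlap.
Barre Intro starts after Zumba Lab ends; Zumba Lab is clear from here.
Boxing Express starts before Yoga Intro ends → Yoga Intro and Boxing Express overlap.
Barre Intro starts after Yoga Intro ends; Yoga Intro is clear from here.
Barre Intro starts after Boxing Express ends; Boxing Express is clear from here.
Yoga Blast starts before Barre Intro ends → Barre Intro and Yoga Blast overlap.
Overlapping pairs: Barre Intro & Yoga Blast, Boxing Express & Yoga Intro, Boxing Express & Zumba Lab, Dance 30 & Dance 45, Spin Lab & Strength Express, Yoga Intro & Zumba Lab — 6 in total.

6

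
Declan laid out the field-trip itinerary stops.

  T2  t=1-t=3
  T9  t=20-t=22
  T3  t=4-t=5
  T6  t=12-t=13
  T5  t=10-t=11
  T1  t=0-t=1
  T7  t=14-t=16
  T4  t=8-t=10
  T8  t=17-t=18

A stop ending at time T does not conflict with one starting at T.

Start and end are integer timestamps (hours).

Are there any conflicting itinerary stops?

Check each pair: they overlap iff neither finishes before the other starts.
Sorted by start: T1, T2, T3, T4, T5, T6, T7, T8, T9.
T2 starts exactly when T1 ends (back-to-back, no overlap); T1 is clear from here.
T3 starts after T2 ends; T2 is clear from here.
T4 starts after T3 ends; T3 is clear from here.
T5 starts exactly when T4 ends (back-to-back, no overlap); T4 is clear from here.
T6 starts after T5 ends; T5 is clear from here.
T7 starts after T6 ends; T6 is clear from here.
T8 starts after T7 ends; T7 is clear from here.
T9 starts after T8 ends.
Every pair is clear; the schedule has no overlaps.

No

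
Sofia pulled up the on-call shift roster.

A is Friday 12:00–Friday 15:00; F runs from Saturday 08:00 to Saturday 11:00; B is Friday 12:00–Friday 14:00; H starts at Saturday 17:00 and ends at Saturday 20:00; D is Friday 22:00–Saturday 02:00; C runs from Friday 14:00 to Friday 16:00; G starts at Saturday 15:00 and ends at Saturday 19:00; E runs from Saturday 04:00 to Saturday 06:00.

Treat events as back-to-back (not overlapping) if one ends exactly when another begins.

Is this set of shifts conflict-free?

Sorted by start: A, B, C, D, E, F, G, H.
B starts before A ends → A and B overlap.
That's a conflict, so the schedule is not conflict-free.

No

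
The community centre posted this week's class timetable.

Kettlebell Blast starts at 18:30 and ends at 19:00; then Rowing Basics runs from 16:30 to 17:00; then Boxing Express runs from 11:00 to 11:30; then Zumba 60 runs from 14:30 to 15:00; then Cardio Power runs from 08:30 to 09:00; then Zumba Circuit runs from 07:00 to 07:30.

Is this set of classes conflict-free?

Yes

Two intervals overlap when each starts before the other ends.
Sorted by start: Zumba Circuit, Cardio Power, Boxing Express, Zumba 60, Rowing Basics, Kettlebell Blast.
Cardio Power starts after Zumba Circuit ends, so nothing later overlaps Zumba Circuit either.
Boxing Express starts after Cardio Power ends, so nothing later overlaps Cardio Power either.
Zumba 60 starts after Boxing Express ends, so nothing later overlaps Boxing Express either.
Rowing Basics starts after Zumba 60 ends, so nothing later overlaps Zumba 60 either.
Kettlebell Blast starts after Rowing Basics ends.
Every pair is clear; the schedule has no overlaps.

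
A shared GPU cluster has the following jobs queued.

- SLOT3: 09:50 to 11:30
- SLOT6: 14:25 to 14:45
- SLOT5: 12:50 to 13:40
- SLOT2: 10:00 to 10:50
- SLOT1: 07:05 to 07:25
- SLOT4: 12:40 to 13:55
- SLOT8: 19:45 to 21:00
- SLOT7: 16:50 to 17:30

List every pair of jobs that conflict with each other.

Sorted by start: SLOT1, SLOT3, SLOT2, SLOT4, SLOT5, SLOT6, SLOT7, SLOT8.
SLOT3 starts after SLOT1 ends; SLOT1 is clear from here.
SLOT2 starts before SLOT3 ends → SLOT3 and SLOT2 overlap.
SLOT4 starts after SLOT3 ends; SLOT3 is clear from here.
SLOT4 starts after SLOT2 ends; SLOT2 is clear from here.
SLOT5 starts before SLOT4 ends → SLOT4 and SLOT5 overlap.
SLOT6 starts after SLOT4 ends; SLOT4 is clear from here.
SLOT6 starts after SLOT5 ends; SLOT5 is clear from here.
SLOT7 starts after SLOT6 ends; SLOT6 is clear from here.
SLOT8 starts after SLOT7 ends.

SLOT2 & SLOT3, SLOT4 & SLOT5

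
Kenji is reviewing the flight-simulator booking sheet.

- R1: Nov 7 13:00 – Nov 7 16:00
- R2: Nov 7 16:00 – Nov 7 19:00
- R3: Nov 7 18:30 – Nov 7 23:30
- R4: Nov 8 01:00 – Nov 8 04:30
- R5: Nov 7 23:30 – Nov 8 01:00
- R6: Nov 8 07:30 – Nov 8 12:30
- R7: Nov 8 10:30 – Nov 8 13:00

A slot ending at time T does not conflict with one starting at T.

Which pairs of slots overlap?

Sorted by start: R1, R2, R3, R5, R4, R6, R7.
R2 starts exactly when R1 ends (back-to-back, no overlap) — done with R1.
R3 starts before R2 ends → R2 and R3 overlap.
R5 starts after R2 ends — done with R2.
R5 starts exactly when R3 ends (back-to-back, no overlap) — done with R3.
R4 starts exactly when R5 ends (back-to-back, no overlap) — done with R5.
R6 starts after R4 ends — done with R4.
R7 starts before R6 ends → R6 and R7 overlap.

R2 & R3, R6 & R7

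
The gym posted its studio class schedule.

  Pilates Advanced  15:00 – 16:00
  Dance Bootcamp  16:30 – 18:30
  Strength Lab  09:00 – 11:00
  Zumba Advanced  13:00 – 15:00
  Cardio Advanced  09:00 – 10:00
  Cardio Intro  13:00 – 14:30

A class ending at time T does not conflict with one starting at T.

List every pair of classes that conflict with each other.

Sorted by start: Strength Lab, Cardio Advanced, Zumba Advanced, Cardio Intro, Pilates Advanced, Dance Bootcamp.
Cardio Advanced starts before Strength Lab ends → Strength Lab and Cardio Advanced overlap.
Zumba Advanced starts after Strength Lab ends; Strength Lab is clear from here.
Zumba Advanced starts after Cardio Advanced ends; Cardio Advanced is clear from here.
Cardio Intro starts before Zumba Advanced ends → Zumba Advanced and Cardio Intro overlap.
Pilates Advanced starts exactly when Zumba Advanced ends (back-to-back, no overlap); Zumba Advanced is clear from here.
Pilates Advanced starts after Cardio Intro ends; Cardio Intro is clear from here.
Dance Bootcamp starts after Pilates Advanced ends.

Cardio Advanced & Strength Lab, Cardio Intro & Zumba Advanced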